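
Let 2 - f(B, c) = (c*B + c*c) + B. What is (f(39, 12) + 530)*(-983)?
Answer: 116977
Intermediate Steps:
f(B, c) = 2 - B - c**2 - B*c (f(B, c) = 2 - ((c*B + c*c) + B) = 2 - ((B*c + c**2) + B) = 2 - ((c**2 + B*c) + B) = 2 - (B + c**2 + B*c) = 2 + (-B - c**2 - B*c) = 2 - B - c**2 - B*c)
(f(39, 12) + 530)*(-983) = ((2 - 1*39 - 1*12**2 - 1*39*12) + 530)*(-983) = ((2 - 39 - 1*144 - 468) + 530)*(-983) = ((2 - 39 - 144 - 468) + 530)*(-983) = (-649 + 530)*(-983) = -119*(-983) = 116977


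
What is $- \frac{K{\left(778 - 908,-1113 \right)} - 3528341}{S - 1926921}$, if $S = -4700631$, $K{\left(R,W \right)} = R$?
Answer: $- \frac{1176157}{2209184} \approx -0.53239$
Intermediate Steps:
$- \frac{K{\left(778 - 908,-1113 \right)} - 3528341}{S - 1926921} = - \frac{\left(778 - 908\right) - 3528341}{-4700631 - 1926921} = - \frac{-130 - 3528341}{-6627552} = - \frac{\left(-3528471\right) \left(-1\right)}{6627552} = \left(-1\right) \frac{1176157}{2209184} = - \frac{1176157}{2209184}$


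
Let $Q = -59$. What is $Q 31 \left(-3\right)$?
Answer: $5487$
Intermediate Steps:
$Q 31 \left(-3\right) = - 59 \cdot 31 \left(-3\right) = \left(-59\right) \left(-93\right) = 5487$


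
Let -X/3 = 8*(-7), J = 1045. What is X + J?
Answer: 1213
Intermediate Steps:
X = 168 (X = -24*(-7) = -3*(-56) = 168)
X + J = 168 + 1045 = 1213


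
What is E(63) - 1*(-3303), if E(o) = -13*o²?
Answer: -48294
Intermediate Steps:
E(63) - 1*(-3303) = -13*63² - 1*(-3303) = -13*3969 + 3303 = -51597 + 3303 = -48294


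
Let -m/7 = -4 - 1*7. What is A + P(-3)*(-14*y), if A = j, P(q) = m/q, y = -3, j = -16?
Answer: -1094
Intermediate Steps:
m = 77 (m = -7*(-4 - 1*7) = -7*(-4 - 7) = -7*(-11) = 77)
P(q) = 77/q
A = -16
A + P(-3)*(-14*y) = -16 + (77/(-3))*(-14*(-3)) = -16 + (77*(-1/3))*42 = -16 - 77/3*42 = -16 - 1078 = -1094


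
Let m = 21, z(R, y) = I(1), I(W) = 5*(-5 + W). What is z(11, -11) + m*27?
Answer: 547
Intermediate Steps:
I(W) = -25 + 5*W
z(R, y) = -20 (z(R, y) = -25 + 5*1 = -25 + 5 = -20)
z(11, -11) + m*27 = -20 + 21*27 = -20 + 567 = 547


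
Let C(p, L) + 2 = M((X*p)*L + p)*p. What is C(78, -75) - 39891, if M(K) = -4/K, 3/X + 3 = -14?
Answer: -4827087/121 ≈ -39893.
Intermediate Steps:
X = -3/17 (X = 3/(-3 - 14) = 3/(-17) = 3*(-1/17) = -3/17 ≈ -0.17647)
C(p, L) = -2 - 4*p/(p - 3*L*p/17) (C(p, L) = -2 + (-4/((-3*p/17)*L + p))*p = -2 + (-4/(-3*L*p/17 + p))*p = -2 + (-4/(p - 3*L*p/17))*p = -2 - 4*p/(p - 3*L*p/17))
C(78, -75) - 39891 = 6*(-17 - 75)/(17 - 3*(-75)) - 39891 = 6*(-92)/(17 + 225) - 39891 = 6*(-92)/242 - 39891 = 6*(1/242)*(-92) - 39891 = -276/121 - 39891 = -4827087/121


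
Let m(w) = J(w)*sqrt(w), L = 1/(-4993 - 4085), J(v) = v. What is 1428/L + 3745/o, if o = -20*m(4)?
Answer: -414829037/32 ≈ -1.2963e+7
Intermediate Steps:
L = -1/9078 (L = 1/(-9078) = -1/9078 ≈ -0.00011016)
m(w) = w**(3/2) (m(w) = w*sqrt(w) = w**(3/2))
o = -160 (o = -20*4**(3/2) = -20*8 = -160)
1428/L + 3745/o = 1428/(-1/9078) + 3745/(-160) = 1428*(-9078) + 3745*(-1/160) = -12963384 - 749/32 = -414829037/32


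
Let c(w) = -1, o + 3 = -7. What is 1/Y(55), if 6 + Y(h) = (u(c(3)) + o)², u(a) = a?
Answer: 1/115 ≈ 0.0086956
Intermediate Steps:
o = -10 (o = -3 - 7 = -10)
Y(h) = 115 (Y(h) = -6 + (-1 - 10)² = -6 + (-11)² = -6 + 121 = 115)
1/Y(55) = 1/115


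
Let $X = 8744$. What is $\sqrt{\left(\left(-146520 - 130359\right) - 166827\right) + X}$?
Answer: $i \sqrt{434962} \approx 659.52 i$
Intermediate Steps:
$\sqrt{\left(\left(-146520 - 130359\right) - 166827\right) + X} = \sqrt{\left(\left(-146520 - 130359\right) - 166827\right) + 8744} = \sqrt{\left(-276879 - 166827\right) + 8744} = \sqrt{-443706 + 8744} = \sqrt{-434962} = i \sqrt{434962}$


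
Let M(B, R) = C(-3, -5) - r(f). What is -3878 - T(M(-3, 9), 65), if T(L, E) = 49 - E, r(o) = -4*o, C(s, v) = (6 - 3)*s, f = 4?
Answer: -3862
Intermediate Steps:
C(s, v) = 3*s
M(B, R) = 7 (M(B, R) = 3*(-3) - (-4)*4 = -9 - 1*(-16) = -9 + 16 = 7)
-3878 - T(M(-3, 9), 65) = -3878 - (49 - 1*65) = -3878 - (49 - 65) = -3878 - 1*(-16) = -3878 + 16 = -3862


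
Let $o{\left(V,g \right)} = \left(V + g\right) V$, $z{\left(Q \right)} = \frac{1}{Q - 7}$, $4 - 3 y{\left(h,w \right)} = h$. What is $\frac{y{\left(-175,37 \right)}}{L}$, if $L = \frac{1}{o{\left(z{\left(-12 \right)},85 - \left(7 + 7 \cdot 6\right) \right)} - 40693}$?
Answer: $- \frac{876554408}{361} \approx -2.4281 \cdot 10^{6}$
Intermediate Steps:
$y{\left(h,w \right)} = \frac{4}{3} - \frac{h}{3}$
$z{\left(Q \right)} = \frac{1}{-7 + Q}$
$o{\left(V,g \right)} = V \left(V + g\right)$
$L = - \frac{361}{14690856}$ ($L = \frac{1}{\frac{\frac{1}{-7 - 12} + \left(85 - \left(7 + 7 \cdot 6\right)\right)}{-7 - 12} - 40693} = \frac{1}{\frac{\frac{1}{-19} + \left(85 - \left(7 + 42\right)\right)}{-19} - 40693} = \frac{1}{- \frac{- \frac{1}{19} + \left(85 - 49\right)}{19} - 40693} = \frac{1}{- \frac{- \frac{1}{19} + 36}{19} - 40693} = \frac{1}{\left(- \frac{1}{19}\right) \frac{683}{19} - 40693} = \frac{1}{- \frac{683}{361} - 40693} = \frac{1}{- \frac{14690856}{361}} = - \frac{361}{14690856} \approx -2.4573 \cdot 10^{-5}$)
$\frac{y{\left(-175,37 \right)}}{L} = \frac{\frac{4}{3} - - \frac{175}{3}}{- \frac{361}{14690856}} = \left(\frac{4}{3} + \frac{175}{3}\right) \left(- \frac{14690856}{361}\right) = \frac{179}{3} \left(- \frac{14690856}{361}\right) = - \frac{876554408}{361}$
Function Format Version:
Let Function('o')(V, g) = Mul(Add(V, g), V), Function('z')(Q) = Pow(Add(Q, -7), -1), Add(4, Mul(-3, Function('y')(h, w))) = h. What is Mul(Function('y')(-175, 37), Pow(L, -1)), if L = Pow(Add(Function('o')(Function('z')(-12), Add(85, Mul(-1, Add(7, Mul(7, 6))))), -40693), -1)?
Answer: Rational(-876554408, 361) ≈ -2.4281e+6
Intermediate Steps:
Function('y')(h, w) = Add(Rational(4, 3), Mul(Rational(-1, 3), h))
Function('z')(Q) = Pow(Add(-7, Q), -1)
Function('o')(V, g) = Mul(V, Add(V, g))
L = Rational(-361, 14690856) (L = Pow(Add(Mul(Pow(Add(-7, -12), -1), Add(Pow(Add(-7, -12), -1), Add(85, Mul(-1, Add(7, Mul(7, 6)))))), -40693), -1) = Pow(Add(Mul(Pow(-19, -1), Add(Pow(-19, -1), Add(85, Mul(-1, Add(7, 42))))), -40693), -1) = Pow(Add(Mul(Rational(-1, 19), Add(Rational(-1, 19), Add(85, Mul(-1, 49)))), -40693), -1) = Pow(Add(Mul(Rational(-1, 19), Add(Rational(-1, 19), Add(85, -49))), -40693), -1) = Pow(Add(Mul(Rational(-1, 19), Add(Rational(-1, 19), 36)), -40693), -1) = Pow(Add(Mul(Rational(-1, 19), Rational(683, 19)), -40693), -1) = Pow(Add(Rational(-683, 361), -40693), -1) = Pow(Rational(-14690856, 361), -1) = Rational(-361, 14690856) ≈ -2.4573e-5)
Mul(Function('y')(-175, 37), Pow(L, -1)) = Mul(Add(Rational(4, 3), Mul(Rational(-1, 3), -175)), Pow(Rational(-361, 14690856), -1)) = Mul(Add(Rational(4, 3), Rational(175, 3)), Rational(-14690856, 361)) = Mul(Rational(179, 3), Rational(-14690856, 361)) = Rational(-876554408, 361)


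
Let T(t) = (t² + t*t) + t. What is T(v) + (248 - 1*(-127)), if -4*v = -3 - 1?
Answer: 378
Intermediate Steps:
v = 1 (v = -(-3 - 1)/4 = -¼*(-4) = 1)
T(t) = t + 2*t² (T(t) = (t² + t²) + t = 2*t² + t = t + 2*t²)
T(v) + (248 - 1*(-127)) = 1*(1 + 2*1) + (248 - 1*(-127)) = 1*(1 + 2) + (248 + 127) = 1*3 + 375 = 3 + 375 = 378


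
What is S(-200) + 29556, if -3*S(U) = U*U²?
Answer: 8088668/3 ≈ 2.6962e+6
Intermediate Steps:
S(U) = -U³/3 (S(U) = -U*U²/3 = -U³/3)
S(-200) + 29556 = -⅓*(-200)³ + 29556 = -⅓*(-8000000) + 29556 = 8000000/3 + 29556 = 8088668/3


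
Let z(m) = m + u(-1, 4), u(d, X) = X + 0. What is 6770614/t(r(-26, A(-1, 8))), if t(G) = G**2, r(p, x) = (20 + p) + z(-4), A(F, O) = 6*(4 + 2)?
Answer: 3385307/18 ≈ 1.8807e+5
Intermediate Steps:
u(d, X) = X
z(m) = 4 + m (z(m) = m + 4 = 4 + m)
A(F, O) = 36 (A(F, O) = 6*6 = 36)
r(p, x) = 20 + p (r(p, x) = (20 + p) + (4 - 4) = (20 + p) + 0 = 20 + p)
6770614/t(r(-26, A(-1, 8))) = 6770614/((20 - 26)**2) = 6770614/((-6)**2) = 6770614/36 = 6770614*(1/36) = 3385307/18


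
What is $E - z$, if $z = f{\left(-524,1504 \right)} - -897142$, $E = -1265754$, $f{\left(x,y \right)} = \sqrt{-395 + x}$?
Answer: $-2162896 - i \sqrt{919} \approx -2.1629 \cdot 10^{6} - 30.315 i$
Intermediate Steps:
$z = 897142 + i \sqrt{919}$ ($z = \sqrt{-395 - 524} - -897142 = \sqrt{-919} + 897142 = i \sqrt{919} + 897142 = 897142 + i \sqrt{919} \approx 8.9714 \cdot 10^{5} + 30.315 i$)
$E - z = -1265754 - \left(897142 + i \sqrt{919}\right) = -2162896 - i \sqrt{919}$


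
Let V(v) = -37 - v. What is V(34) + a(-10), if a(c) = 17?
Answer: -54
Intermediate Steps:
V(34) + a(-10) = (-37 - 1*34) + 17 = (-37 - 34) + 17 = -71 + 17 = -54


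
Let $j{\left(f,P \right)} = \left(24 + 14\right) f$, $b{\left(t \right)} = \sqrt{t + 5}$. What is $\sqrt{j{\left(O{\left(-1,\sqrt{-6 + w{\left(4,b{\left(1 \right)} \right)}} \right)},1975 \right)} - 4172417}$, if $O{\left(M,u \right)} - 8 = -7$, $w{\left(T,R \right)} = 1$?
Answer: $i \sqrt{4172379} \approx 2042.6 i$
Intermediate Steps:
$b{\left(t \right)} = \sqrt{5 + t}$
$O{\left(M,u \right)} = 1$ ($O{\left(M,u \right)} = 8 - 7 = 1$)
$j{\left(f,P \right)} = 38 f$
$\sqrt{j{\left(O{\left(-1,\sqrt{-6 + w{\left(4,b{\left(1 \right)} \right)}} \right)},1975 \right)} - 4172417} = \sqrt{38 \cdot 1 - 4172417} = \sqrt{38 - 4172417} = \sqrt{-4172379} = i \sqrt{4172379}$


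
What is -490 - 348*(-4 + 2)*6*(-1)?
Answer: -4666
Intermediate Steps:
-490 - 348*(-4 + 2)*6*(-1) = -490 - 348*(-2*6)*(-1) = -490 - (-4176)*(-1) = -490 - 348*12 = -490 - 4176 = -4666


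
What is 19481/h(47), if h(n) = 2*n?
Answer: 19481/94 ≈ 207.24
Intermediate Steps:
19481/h(47) = 19481/((2*47)) = 19481/94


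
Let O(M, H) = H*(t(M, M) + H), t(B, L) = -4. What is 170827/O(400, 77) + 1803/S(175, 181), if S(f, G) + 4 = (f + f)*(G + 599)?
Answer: 46645222355/1534510516 ≈ 30.397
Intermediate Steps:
O(M, H) = H*(-4 + H)
S(f, G) = -4 + 2*f*(599 + G) (S(f, G) = -4 + (f + f)*(G + 599) = -4 + (2*f)*(599 + G) = -4 + 2*f*(599 + G))
170827/O(400, 77) + 1803/S(175, 181) = 170827/((77*(-4 + 77))) + 1803/(-4 + 1198*175 + 2*181*175) = 170827/((77*73)) + 1803/(-4 + 209650 + 63350) = 170827/5621 + 1803/272996 = 46645222355/1534510516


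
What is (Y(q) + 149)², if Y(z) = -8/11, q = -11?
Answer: 2660161/121 ≈ 21985.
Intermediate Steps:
Y(z) = -8/11 (Y(z) = -8*1/11 = -8/11)
(Y(q) + 149)² = (-8/11 + 149)² = (1631/11)² = 2660161/121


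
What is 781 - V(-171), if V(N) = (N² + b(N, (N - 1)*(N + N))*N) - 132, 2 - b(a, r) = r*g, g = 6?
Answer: -60381410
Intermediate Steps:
b(a, r) = 2 - 6*r (b(a, r) = 2 - r*6 = 2 - 6*r)
V(N) = -132 + N² + N*(2 - 12*N*(-1 + N)) (V(N) = (N² + (2 - 6*(N - 1)*(N + N))*N) - 132 = (N² + (2 - 6*(-1 + N)*2*N)*N) - 132 = (N² + (2 - 12*N*(-1 + N))*N) - 132 = (N² + N*(2 - 12*N*(-1 + N))) - 132 = -132 + N² + N*(2 - 12*N*(-1 + N)))
781 - V(-171) = 781 - (-132 - 12*(-171)³ + 2*(-171) + 13*(-171)²) = 781 - (-132 - 12*(-5000211) - 342 + 13*29241) = 781 - (-132 + 60002532 - 342 + 380133) = 781 - 1*60382191 = 781 - 60382191 = -60381410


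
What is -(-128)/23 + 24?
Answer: 680/23 ≈ 29.565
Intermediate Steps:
-(-128)/23 + 24 = -64*(-2/23) + 24 = 128/23 + 24 = 680/23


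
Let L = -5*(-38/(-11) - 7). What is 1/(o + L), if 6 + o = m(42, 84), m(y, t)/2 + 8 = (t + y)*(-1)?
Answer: -11/2819 ≈ -0.0039021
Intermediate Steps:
m(y, t) = -16 - 2*t - 2*y (m(y, t) = -16 + 2*((t + y)*(-1)) = -16 + 2*(-t - y) = -16 + (-2*t - 2*y) = -16 - 2*t - 2*y)
o = -274 (o = -6 + (-16 - 2*84 - 2*42) = -6 + (-16 - 168 - 84) = -6 - 268 = -274)
L = 195/11 (L = -5*(-38*(-1/11) - 7) = -5*(38/11 - 7) = -5*(-39/11) = 195/11 ≈ 17.727)
1/(o + L) = 1/(-274 + 195/11) = 1/(-2819/11) = -11/2819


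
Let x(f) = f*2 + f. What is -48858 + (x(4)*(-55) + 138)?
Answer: -49380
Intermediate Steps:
x(f) = 3*f (x(f) = 2*f + f = 3*f)
-48858 + (x(4)*(-55) + 138) = -48858 + ((3*4)*(-55) + 138) = -48858 + (12*(-55) + 138) = -48858 + (-660 + 138) = -48858 - 522 = -49380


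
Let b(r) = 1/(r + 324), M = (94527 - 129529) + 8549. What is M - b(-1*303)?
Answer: -555514/21 ≈ -26453.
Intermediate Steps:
M = -26453 (M = -35002 + 8549 = -26453)
b(r) = 1/(324 + r)
M - b(-1*303) = -26453 - 1/(324 - 1*303) = -26453 - 1/(324 - 303) = -26453 - 1/21 = -555514/21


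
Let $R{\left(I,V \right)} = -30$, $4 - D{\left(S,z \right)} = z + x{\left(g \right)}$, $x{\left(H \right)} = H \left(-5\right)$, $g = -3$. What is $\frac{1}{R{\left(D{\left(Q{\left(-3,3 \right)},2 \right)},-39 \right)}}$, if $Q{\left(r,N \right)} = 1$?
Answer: $- \frac{1}{30} \approx -0.033333$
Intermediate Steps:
$x{\left(H \right)} = - 5 H$
$D{\left(S,z \right)} = -11 - z$ ($D{\left(S,z \right)} = 4 - \left(z - -15\right) = 4 - \left(z + 15\right) = 4 - \left(15 + z\right) = -11 - z$)
$\frac{1}{R{\left(D{\left(Q{\left(-3,3 \right)},2 \right)},-39 \right)}} = \frac{1}{-30} = - \frac{1}{30}$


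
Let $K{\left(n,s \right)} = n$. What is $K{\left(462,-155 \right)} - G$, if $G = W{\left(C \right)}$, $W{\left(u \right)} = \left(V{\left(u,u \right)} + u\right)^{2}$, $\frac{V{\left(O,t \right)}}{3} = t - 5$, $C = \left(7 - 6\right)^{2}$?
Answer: $341$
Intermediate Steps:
$C = 1$ ($C = 1^{2} = 1$)
$V{\left(O,t \right)} = -15 + 3 t$ ($V{\left(O,t \right)} = 3 \left(t - 5\right) = 3 \left(-5 + t\right) = -15 + 3 t$)
$W{\left(u \right)} = \left(-15 + 4 u\right)^{2}$ ($W{\left(u \right)} = \left(\left(-15 + 3 u\right) + u\right)^{2} = \left(-15 + 4 u\right)^{2}$)
$G = 121$ ($G = \left(-15 + 4 \cdot 1\right)^{2} = \left(-15 + 4\right)^{2} = \left(-11\right)^{2} = 121$)
$K{\left(462,-155 \right)} - G = 462 - 121 = 341$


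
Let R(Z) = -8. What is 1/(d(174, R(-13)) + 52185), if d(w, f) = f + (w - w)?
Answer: 1/52177 ≈ 1.9166e-5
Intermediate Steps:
d(w, f) = f (d(w, f) = f + 0 = f)
1/(d(174, R(-13)) + 52185) = 1/(-8 + 52185) = 1/52177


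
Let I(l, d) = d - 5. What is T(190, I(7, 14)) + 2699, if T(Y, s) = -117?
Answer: 2582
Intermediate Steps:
I(l, d) = -5 + d
T(190, I(7, 14)) + 2699 = -117 + 2699 = 2582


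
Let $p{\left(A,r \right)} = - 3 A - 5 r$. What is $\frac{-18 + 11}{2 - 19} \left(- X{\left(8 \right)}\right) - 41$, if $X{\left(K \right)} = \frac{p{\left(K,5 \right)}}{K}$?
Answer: $- \frac{5233}{136} \approx -38.478$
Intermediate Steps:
$p{\left(A,r \right)} = - 5 r - 3 A$
$X{\left(K \right)} = \frac{-25 - 3 K}{K}$ ($X{\left(K \right)} = \frac{\left(-5\right) 5 - 3 K}{K} = \frac{-25 - 3 K}{K}$)
$\frac{-18 + 11}{2 - 19} \left(- X{\left(8 \right)}\right) - 41 = \frac{-18 + 11}{2 - 19} \left(- (-3 - \frac{25}{8})\right) - 41 = - \frac{7}{-17} \left(- (-3 - \frac{25}{8})\right) - 41 = \left(-7\right) \left(- \frac{1}{17}\right) \left(- (-3 - \frac{25}{8})\right) - 41 = \frac{7 \left(\left(-1\right) \left(- \frac{49}{8}\right)\right)}{17} - 41 = \frac{7}{17} \cdot \frac{49}{8} - 41 = \frac{343}{136} - 41 = - \frac{5233}{136}$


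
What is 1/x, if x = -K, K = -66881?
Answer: 1/66881 ≈ 1.4952e-5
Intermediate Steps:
x = 66881 (x = -1*(-66881) = 66881)
1/x = 1/66881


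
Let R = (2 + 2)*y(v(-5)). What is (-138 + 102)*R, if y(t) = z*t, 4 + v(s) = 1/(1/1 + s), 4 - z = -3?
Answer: 4284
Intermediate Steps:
z = 7 (z = 4 - 1*(-3) = 4 + 3 = 7)
v(s) = -4 + 1/(1 + s) (v(s) = -4 + 1/(1/1 + s) = -4 + 1/(1 + s))
y(t) = 7*t
R = -119 (R = (2 + 2)*(7*((-3 - 4*(-5))/(1 - 5))) = 4*(7*((-3 + 20)/(-4))) = 4*(7*(-¼*17)) = 4*(7*(-17/4)) = 4*(-119/4) = -119)
(-138 + 102)*R = (-138 + 102)*(-119) = -36*(-119) = 4284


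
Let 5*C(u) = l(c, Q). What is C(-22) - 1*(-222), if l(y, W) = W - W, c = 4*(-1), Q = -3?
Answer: 222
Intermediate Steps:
c = -4
l(y, W) = 0
C(u) = 0 (C(u) = (1/5)*0 = 0)
C(-22) - 1*(-222) = 0 - 1*(-222) = 0 + 222 = 222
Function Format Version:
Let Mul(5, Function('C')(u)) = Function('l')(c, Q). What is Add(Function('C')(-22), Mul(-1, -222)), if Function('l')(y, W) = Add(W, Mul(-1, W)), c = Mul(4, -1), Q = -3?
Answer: 222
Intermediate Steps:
c = -4
Function('l')(y, W) = 0
Function('C')(u) = 0 (Function('C')(u) = Mul(Rational(1, 5), 0) = 0)
Add(Function('C')(-22), Mul(-1, -222)) = Add(0, Mul(-1, -222)) = Add(0, 222) = 222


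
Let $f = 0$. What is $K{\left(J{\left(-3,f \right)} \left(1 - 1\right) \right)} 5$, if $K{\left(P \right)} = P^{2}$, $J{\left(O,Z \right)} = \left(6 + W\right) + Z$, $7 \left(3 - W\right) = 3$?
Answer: $0$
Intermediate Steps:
$W = \frac{18}{7}$ ($W = 3 - \frac{3}{7} = \frac{18}{7} \approx 2.5714$)
$J{\left(O,Z \right)} = \frac{60}{7} + Z$ ($J{\left(O,Z \right)} = \left(6 + \frac{18}{7}\right) + Z = \frac{60}{7} + Z$)
$K{\left(J{\left(-3,f \right)} \left(1 - 1\right) \right)} 5 = \left(\left(\frac{60}{7} + 0\right) \left(1 - 1\right)\right)^{2} \cdot 5 = \left(\frac{60}{7} \cdot 0\right)^{2} \cdot 5 = 0^{2} \cdot 5 = 0 \cdot 5 = 0$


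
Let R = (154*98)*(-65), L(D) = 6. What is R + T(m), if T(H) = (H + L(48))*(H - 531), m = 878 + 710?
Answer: 703878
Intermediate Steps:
m = 1588
T(H) = (-531 + H)*(6 + H) (T(H) = (H + 6)*(H - 531) = (6 + H)*(-531 + H) = (-531 + H)*(6 + H))
R = -980980 (R = 15092*(-65) = -980980)
R + T(m) = -980980 + (-3186 + 1588² - 525*1588) = -980980 + (-3186 + 2521744 - 833700) = -980980 + 1684858 = 703878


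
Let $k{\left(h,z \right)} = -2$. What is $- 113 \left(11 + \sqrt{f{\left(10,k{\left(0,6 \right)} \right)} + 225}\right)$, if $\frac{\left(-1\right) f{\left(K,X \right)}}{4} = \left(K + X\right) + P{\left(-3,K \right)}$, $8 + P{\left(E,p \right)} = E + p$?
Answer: $-1243 - 113 \sqrt{197} \approx -2829.0$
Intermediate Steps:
$P{\left(E,p \right)} = -8 + E + p$ ($P{\left(E,p \right)} = -8 + \left(E + p\right) = -8 + E + p$)
$f{\left(K,X \right)} = 44 - 8 K - 4 X$ ($f{\left(K,X \right)} = - 4 \left(\left(K + X\right) - \left(11 - K\right)\right) = - 4 \left(\left(K + X\right) + \left(-11 + K\right)\right) = - 4 \left(-11 + X + 2 K\right) = 44 - 8 K - 4 X$)
$- 113 \left(11 + \sqrt{f{\left(10,k{\left(0,6 \right)} \right)} + 225}\right) = - 113 \left(11 + \sqrt{\left(44 - 80 - -8\right) + 225}\right) = - 113 \left(11 + \sqrt{\left(44 - 80 + 8\right) + 225}\right) = - 113 \left(11 + \sqrt{-28 + 225}\right) = - 113 \left(11 + \sqrt{197}\right) = -1243 - 113 \sqrt{197}$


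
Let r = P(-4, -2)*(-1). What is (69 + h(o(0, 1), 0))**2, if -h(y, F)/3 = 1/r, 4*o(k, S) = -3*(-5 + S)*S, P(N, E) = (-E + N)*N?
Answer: 308025/64 ≈ 4812.9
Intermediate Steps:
P(N, E) = N*(N - E) (P(N, E) = (N - E)*N = N*(N - E))
o(k, S) = -3*S*(-5 + S)/4 (o(k, S) = (-3*(-5 + S)*S)/4 = (-3*S*(-5 + S))/4 = -3*S*(-5 + S)/4)
r = -8 (r = -4*(-4 - 1*(-2))*(-1) = -4*(-4 + 2)*(-1) = -4*(-2)*(-1) = 8*(-1) = -8)
h(y, F) = 3/8 (h(y, F) = -3/(-8) = -3*(-1/8) = 3/8)
(69 + h(o(0, 1), 0))**2 = (69 + 3/8)**2 = (555/8)**2 = 308025/64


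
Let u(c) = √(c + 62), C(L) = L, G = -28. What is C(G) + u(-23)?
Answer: -28 + √39 ≈ -21.755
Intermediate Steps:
u(c) = √(62 + c)
C(G) + u(-23) = -28 + √(62 - 23) = -28 + √39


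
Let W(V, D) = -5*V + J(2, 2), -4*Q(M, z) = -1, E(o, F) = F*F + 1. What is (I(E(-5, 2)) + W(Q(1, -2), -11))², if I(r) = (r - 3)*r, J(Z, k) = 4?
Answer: 2601/16 ≈ 162.56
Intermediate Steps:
E(o, F) = 1 + F² (E(o, F) = F² + 1 = 1 + F²)
Q(M, z) = ¼ (Q(M, z) = -¼*(-1) = ¼)
W(V, D) = 4 - 5*V (W(V, D) = -5*V + 4 = 4 - 5*V)
I(r) = r*(-3 + r) (I(r) = (-3 + r)*r = r*(-3 + r))
(I(E(-5, 2)) + W(Q(1, -2), -11))² = ((1 + 2²)*(-3 + (1 + 2²)) + (4 - 5*¼))² = ((1 + 4)*(-3 + (1 + 4)) + (4 - 5/4))² = (5*(-3 + 5) + 11/4)² = (5*2 + 11/4)² = (10 + 11/4)² = (51/4)² = 2601/16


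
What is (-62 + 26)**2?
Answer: 1296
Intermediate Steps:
(-62 + 26)**2 = (-36)**2 = 1296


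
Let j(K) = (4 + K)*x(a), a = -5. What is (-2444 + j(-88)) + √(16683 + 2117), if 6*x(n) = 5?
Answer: -2514 + 20*√47 ≈ -2376.9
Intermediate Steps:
x(n) = ⅚ (x(n) = (⅙)*5 = ⅚)
j(K) = 10/3 + 5*K/6 (j(K) = (4 + K)*(⅚) = 10/3 + 5*K/6)
(-2444 + j(-88)) + √(16683 + 2117) = (-2444 + (10/3 + (⅚)*(-88))) + √(16683 + 2117) = (-2444 + (10/3 - 220/3)) + √18800 = (-2444 - 70) + 20*√47 = -2514 + 20*√47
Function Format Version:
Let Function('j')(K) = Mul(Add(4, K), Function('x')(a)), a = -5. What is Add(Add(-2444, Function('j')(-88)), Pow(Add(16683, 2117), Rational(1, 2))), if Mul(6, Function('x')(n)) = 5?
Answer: Add(-2514, Mul(20, Pow(47, Rational(1, 2)))) ≈ -2376.9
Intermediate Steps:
Function('x')(n) = Rational(5, 6) (Function('x')(n) = Mul(Rational(1, 6), 5) = Rational(5, 6))
Function('j')(K) = Add(Rational(10, 3), Mul(Rational(5, 6), K)) (Function('j')(K) = Mul(Add(4, K), Rational(5, 6)) = Add(Rational(10, 3), Mul(Rational(5, 6), K)))
Add(Add(-2444, Function('j')(-88)), Pow(Add(16683, 2117), Rational(1, 2))) = Add(Add(-2444, Add(Rational(10, 3), Mul(Rational(5, 6), -88))), Pow(Add(16683, 2117), Rational(1, 2))) = Add(Add(-2444, Add(Rational(10, 3), Rational(-220, 3))), Pow(18800, Rational(1, 2))) = Add(Add(-2444, -70), Mul(20, Pow(47, Rational(1, 2)))) = Add(-2514, Mul(20, Pow(47, Rational(1, 2))))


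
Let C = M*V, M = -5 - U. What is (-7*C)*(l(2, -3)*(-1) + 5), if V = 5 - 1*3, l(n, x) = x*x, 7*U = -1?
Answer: -272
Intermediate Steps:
U = -⅐ (U = (⅐)*(-1) = -⅐ ≈ -0.14286)
l(n, x) = x²
V = 2 (V = 5 - 3 = 2)
M = -34/7 (M = -5 - 1*(-⅐) = -5 + ⅐ = -34/7 ≈ -4.8571)
C = -68/7 (C = -34/7*2 = -68/7 ≈ -9.7143)
(-7*C)*(l(2, -3)*(-1) + 5) = (-7*(-68/7))*((-3)²*(-1) + 5) = 68*(9*(-1) + 5) = 68*(-9 + 5) = 68*(-4) = -272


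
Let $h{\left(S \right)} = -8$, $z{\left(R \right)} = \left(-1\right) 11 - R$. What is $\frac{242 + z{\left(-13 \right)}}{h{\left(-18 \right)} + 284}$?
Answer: $\frac{61}{69} \approx 0.88406$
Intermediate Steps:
$z{\left(R \right)} = -11 - R$
$\frac{242 + z{\left(-13 \right)}}{h{\left(-18 \right)} + 284} = \frac{242 - -2}{-8 + 284} = \frac{242 + \left(-11 + 13\right)}{276} = \left(242 + 2\right) \frac{1}{276} = 244 \cdot \frac{1}{276} = \frac{61}{69}$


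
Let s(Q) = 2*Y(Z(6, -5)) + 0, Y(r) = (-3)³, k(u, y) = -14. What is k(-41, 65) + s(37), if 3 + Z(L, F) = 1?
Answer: -68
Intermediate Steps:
Z(L, F) = -2 (Z(L, F) = -3 + 1 = -2)
Y(r) = -27
s(Q) = -54 (s(Q) = 2*(-27) + 0 = -54 + 0 = -54)
k(-41, 65) + s(37) = -14 - 54 = -68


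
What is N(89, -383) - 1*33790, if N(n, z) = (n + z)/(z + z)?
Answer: -12941423/383 ≈ -33790.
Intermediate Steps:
N(n, z) = (n + z)/(2*z) (N(n, z) = (n + z)/((2*z)) = (n + z)*(1/(2*z)) = (n + z)/(2*z))
N(89, -383) - 1*33790 = (½)*(89 - 383)/(-383) - 1*33790 = (½)*(-1/383)*(-294) - 33790 = 147/383 - 33790 = -12941423/383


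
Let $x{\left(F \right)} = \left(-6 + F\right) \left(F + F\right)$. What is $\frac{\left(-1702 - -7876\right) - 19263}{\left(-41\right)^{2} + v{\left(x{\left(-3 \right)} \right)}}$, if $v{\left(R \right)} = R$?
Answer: $- \frac{13089}{1735} \approx -7.5441$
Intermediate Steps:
$x{\left(F \right)} = 2 F \left(-6 + F\right)$ ($x{\left(F \right)} = \left(-6 + F\right) 2 F = 2 F \left(-6 + F\right)$)
$\frac{\left(-1702 - -7876\right) - 19263}{\left(-41\right)^{2} + v{\left(x{\left(-3 \right)} \right)}} = \frac{\left(-1702 - -7876\right) - 19263}{\left(-41\right)^{2} + 2 \left(-3\right) \left(-6 - 3\right)} = \frac{\left(-1702 + 7876\right) - 19263}{1681 + 2 \left(-3\right) \left(-9\right)} = \frac{6174 - 19263}{1681 + 54} = - \frac{13089}{1735}$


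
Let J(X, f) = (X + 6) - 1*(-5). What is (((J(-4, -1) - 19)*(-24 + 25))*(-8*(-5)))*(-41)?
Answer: 19680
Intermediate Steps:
J(X, f) = 11 + X (J(X, f) = (6 + X) + 5 = 11 + X)
(((J(-4, -1) - 19)*(-24 + 25))*(-8*(-5)))*(-41) = ((((11 - 4) - 19)*(-24 + 25))*(-8*(-5)))*(-41) = (((7 - 19)*1)*40)*(-41) = (-12*1*40)*(-41) = -12*40*(-41) = -480*(-41) = 19680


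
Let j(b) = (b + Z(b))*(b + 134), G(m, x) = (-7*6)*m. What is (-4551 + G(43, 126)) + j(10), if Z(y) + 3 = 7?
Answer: -4341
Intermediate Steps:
Z(y) = 4 (Z(y) = -3 + 7 = 4)
G(m, x) = -42*m
j(b) = (4 + b)*(134 + b) (j(b) = (b + 4)*(b + 134) = (4 + b)*(134 + b))
(-4551 + G(43, 126)) + j(10) = (-4551 - 42*43) + (536 + 10² + 138*10) = (-4551 - 1806) + (536 + 100 + 1380) = -6357 + 2016 = -4341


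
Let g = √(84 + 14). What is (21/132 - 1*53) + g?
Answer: -2325/44 + 7*√2 ≈ -42.941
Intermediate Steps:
g = 7*√2 (g = √98 = 7*√2 ≈ 9.8995)
(21/132 - 1*53) + g = (21/132 - 1*53) + 7*√2 = (21*(1/132) - 53) + 7*√2 = (7/44 - 53) + 7*√2 = -2325/44 + 7*√2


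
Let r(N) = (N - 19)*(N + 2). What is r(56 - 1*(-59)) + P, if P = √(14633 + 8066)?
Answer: 11232 + √22699 ≈ 11383.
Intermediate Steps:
r(N) = (-19 + N)*(2 + N)
P = √22699 ≈ 150.66
r(56 - 1*(-59)) + P = (-38 + (56 - 1*(-59))² - 17*(56 - 1*(-59))) + √22699 = (-38 + (56 + 59)² - 17*(56 + 59)) + √22699 = (-38 + 115² - 17*115) + √22699 = (-38 + 13225 - 1955) + √22699 = 11232 + √22699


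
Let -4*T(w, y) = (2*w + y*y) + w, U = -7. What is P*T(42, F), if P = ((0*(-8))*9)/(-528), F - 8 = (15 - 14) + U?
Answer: 0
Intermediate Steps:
F = 2 (F = 8 + ((15 - 14) - 7) = 8 + (1 - 7) = 8 - 6 = 2)
T(w, y) = -3*w/4 - y²/4 (T(w, y) = -((2*w + y*y) + w)/4 = -((2*w + y²) + w)/4 = -((y² + 2*w) + w)/4 = -(y² + 3*w)/4 = -3*w/4 - y²/4)
P = 0 (P = (0*9)*(-1/528) = 0*(-1/528) = 0)
P*T(42, F) = 0*(-¾*42 - ¼*2²) = 0*(-63/2 - ¼*4) = 0*(-63/2 - 1) = 0*(-65/2) = 0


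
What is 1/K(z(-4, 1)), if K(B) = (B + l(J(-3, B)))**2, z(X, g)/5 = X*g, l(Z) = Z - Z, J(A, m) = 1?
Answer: 1/400 ≈ 0.0025000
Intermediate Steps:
l(Z) = 0
z(X, g) = 5*X*g (z(X, g) = 5*(X*g) = 5*X*g)
K(B) = B**2 (K(B) = (B + 0)**2 = B**2)
1/K(z(-4, 1)) = 1/((5*(-4)*1)**2) = 1/((-20)**2) = 1/400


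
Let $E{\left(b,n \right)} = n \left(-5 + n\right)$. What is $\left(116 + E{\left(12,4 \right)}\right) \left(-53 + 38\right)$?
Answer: $-1680$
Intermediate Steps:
$\left(116 + E{\left(12,4 \right)}\right) \left(-53 + 38\right) = \left(116 + 4 \left(-5 + 4\right)\right) \left(-53 + 38\right) = \left(116 + 4 \left(-1\right)\right) \left(-15\right) = \left(116 - 4\right) \left(-15\right) = 112 \left(-15\right) = -1680$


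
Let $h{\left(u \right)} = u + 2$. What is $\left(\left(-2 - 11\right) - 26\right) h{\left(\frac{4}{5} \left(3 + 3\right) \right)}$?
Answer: $- \frac{1326}{5} \approx -265.2$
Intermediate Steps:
$h{\left(u \right)} = 2 + u$
$\left(\left(-2 - 11\right) - 26\right) h{\left(\frac{4}{5} \left(3 + 3\right) \right)} = \left(\left(-2 - 11\right) - 26\right) \left(2 + \frac{4}{5} \left(3 + 3\right)\right) = \left(-13 - 26\right) \left(2 + 4 \cdot \frac{1}{5} \cdot 6\right) = - 39 \left(2 + \frac{4}{5} \cdot 6\right) = - 39 \left(2 + \frac{24}{5}\right) = \left(-39\right) \frac{34}{5} = - \frac{1326}{5}$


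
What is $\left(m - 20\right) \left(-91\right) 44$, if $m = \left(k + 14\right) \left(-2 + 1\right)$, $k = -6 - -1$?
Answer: $116116$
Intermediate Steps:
$k = -5$ ($k = -6 + 1 = -5$)
$m = -9$ ($m = \left(-5 + 14\right) \left(-2 + 1\right) = 9 \left(-1\right) = -9$)
$\left(m - 20\right) \left(-91\right) 44 = \left(-9 - 20\right) \left(-91\right) 44 = \left(-29\right) \left(-91\right) 44 = 2639 \cdot 44 = 116116$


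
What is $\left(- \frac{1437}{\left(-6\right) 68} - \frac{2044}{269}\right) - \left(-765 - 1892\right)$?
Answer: $\frac{97054555}{36584} \approx 2652.9$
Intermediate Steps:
$\left(- \frac{1437}{\left(-6\right) 68} - \frac{2044}{269}\right) - \left(-765 - 1892\right) = \left(- \frac{1437}{-408} - \frac{2044}{269}\right) - \left(-765 - 1892\right) = \left(\left(-1437\right) \left(- \frac{1}{408}\right) - \frac{2044}{269}\right) - -2657 = \left(\frac{479}{136} - \frac{2044}{269}\right) + 2657 = - \frac{149133}{36584} + 2657 = \frac{97054555}{36584}$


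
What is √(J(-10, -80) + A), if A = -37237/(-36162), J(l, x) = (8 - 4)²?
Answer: √50497978/1722 ≈ 4.1267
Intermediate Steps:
J(l, x) = 16 (J(l, x) = 4² = 16)
A = 37237/36162 (A = -37237*(-1/36162) = 37237/36162 ≈ 1.0297)
√(J(-10, -80) + A) = √(16 + 37237/36162) = √(615829/36162) = √50497978/1722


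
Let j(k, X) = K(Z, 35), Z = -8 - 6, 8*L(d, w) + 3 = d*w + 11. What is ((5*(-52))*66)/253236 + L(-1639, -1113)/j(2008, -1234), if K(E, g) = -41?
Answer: -38496878185/6921784 ≈ -5561.7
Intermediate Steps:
L(d, w) = 1 + d*w/8 (L(d, w) = -3/8 + (d*w + 11)/8 = -3/8 + (11 + d*w)/8 = -3/8 + (11/8 + d*w/8) = 1 + d*w/8)
Z = -14
j(k, X) = -41
((5*(-52))*66)/253236 + L(-1639, -1113)/j(2008, -1234) = ((5*(-52))*66)/253236 + (1 + (⅛)*(-1639)*(-1113))/(-41) = -260*66*(1/253236) + (1 + 1824207/8)*(-1/41) = -17160*1/253236 + (1824215/8)*(-1/41) = -1430/21103 - 1824215/328 = -38496878185/6921784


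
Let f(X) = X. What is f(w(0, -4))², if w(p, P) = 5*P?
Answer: 400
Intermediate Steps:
f(w(0, -4))² = (5*(-4))² = (-20)² = 400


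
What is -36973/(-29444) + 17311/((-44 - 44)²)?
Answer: 199005999/57003584 ≈ 3.4911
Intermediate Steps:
-36973/(-29444) + 17311/((-44 - 44)²) = -36973*(-1/29444) + 17311/((-88)²) = 36973/29444 + 17311/7744 = 199005999/57003584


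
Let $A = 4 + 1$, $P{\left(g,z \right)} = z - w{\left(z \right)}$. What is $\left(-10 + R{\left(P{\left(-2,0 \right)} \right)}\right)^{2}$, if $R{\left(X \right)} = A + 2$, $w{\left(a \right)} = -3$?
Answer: $9$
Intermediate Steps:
$P{\left(g,z \right)} = 3 + z$ ($P{\left(g,z \right)} = z - -3 = z + 3 = 3 + z$)
$A = 5$
$R{\left(X \right)} = 7$ ($R{\left(X \right)} = 5 + 2 = 7$)
$\left(-10 + R{\left(P{\left(-2,0 \right)} \right)}\right)^{2} = \left(-10 + 7\right)^{2} = \left(-3\right)^{2} = 9$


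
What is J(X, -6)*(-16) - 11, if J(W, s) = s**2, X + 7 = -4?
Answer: -587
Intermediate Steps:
X = -11 (X = -7 - 4 = -11)
J(X, -6)*(-16) - 11 = (-6)**2*(-16) - 11 = 36*(-16) - 11 = -576 - 11 = -587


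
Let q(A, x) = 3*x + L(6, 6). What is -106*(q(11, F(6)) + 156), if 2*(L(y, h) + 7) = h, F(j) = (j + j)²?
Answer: -61904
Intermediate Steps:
F(j) = 4*j² (F(j) = (2*j)² = 4*j²)
L(y, h) = -7 + h/2
q(A, x) = -4 + 3*x (q(A, x) = 3*x + (-7 + (½)*6) = 3*x + (-7 + 3) = 3*x - 4 = -4 + 3*x)
-106*(q(11, F(6)) + 156) = -106*((-4 + 3*(4*6²)) + 156) = -106*((-4 + 3*(4*36)) + 156) = -106*((-4 + 3*144) + 156) = -106*((-4 + 432) + 156) = -106*(428 + 156) = -106*584 = -61904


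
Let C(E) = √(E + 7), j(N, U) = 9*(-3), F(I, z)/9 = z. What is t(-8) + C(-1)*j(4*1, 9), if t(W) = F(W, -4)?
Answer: -36 - 27*√6 ≈ -102.14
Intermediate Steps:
F(I, z) = 9*z
t(W) = -36 (t(W) = 9*(-4) = -36)
j(N, U) = -27
C(E) = √(7 + E)
t(-8) + C(-1)*j(4*1, 9) = -36 + √(7 - 1)*(-27) = -36 + √6*(-27) = -36 - 27*√6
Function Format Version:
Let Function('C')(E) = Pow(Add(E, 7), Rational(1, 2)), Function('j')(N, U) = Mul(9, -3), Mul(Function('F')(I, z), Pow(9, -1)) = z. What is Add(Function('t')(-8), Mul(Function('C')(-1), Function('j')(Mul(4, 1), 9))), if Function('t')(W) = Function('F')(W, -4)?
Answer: Add(-36, Mul(-27, Pow(6, Rational(1, 2)))) ≈ -102.14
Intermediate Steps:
Function('F')(I, z) = Mul(9, z)
Function('t')(W) = -36 (Function('t')(W) = Mul(9, -4) = -36)
Function('j')(N, U) = -27
Function('C')(E) = Pow(Add(7, E), Rational(1, 2))
Add(Function('t')(-8), Mul(Function('C')(-1), Function('j')(Mul(4, 1), 9))) = Add(-36, Mul(Pow(Add(7, -1), Rational(1, 2)), -27)) = Add(-36, Mul(Pow(6, Rational(1, 2)), -27)) = Add(-36, Mul(-27, Pow(6, Rational(1, 2))))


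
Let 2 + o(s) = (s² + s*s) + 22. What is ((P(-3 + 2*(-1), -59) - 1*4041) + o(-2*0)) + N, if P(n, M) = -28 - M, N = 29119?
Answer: 25129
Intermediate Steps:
o(s) = 20 + 2*s² (o(s) = -2 + ((s² + s*s) + 22) = -2 + ((s² + s²) + 22) = -2 + (2*s² + 22) = -2 + (22 + 2*s²) = 20 + 2*s²)
((P(-3 + 2*(-1), -59) - 1*4041) + o(-2*0)) + N = (((-28 - 1*(-59)) - 1*4041) + (20 + 2*(-2*0)²)) + 29119 = (((-28 + 59) - 4041) + (20 + 2*0²)) + 29119 = ((31 - 4041) + (20 + 2*0)) + 29119 = (-4010 + (20 + 0)) + 29119 = (-4010 + 20) + 29119 = -3990 + 29119 = 25129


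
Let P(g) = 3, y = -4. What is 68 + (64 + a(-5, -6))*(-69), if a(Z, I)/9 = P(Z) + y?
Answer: -3727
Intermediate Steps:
a(Z, I) = -9 (a(Z, I) = 9*(3 - 4) = 9*(-1) = -9)
68 + (64 + a(-5, -6))*(-69) = 68 + (64 - 9)*(-69) = 68 + 55*(-69) = 68 - 3795 = -3727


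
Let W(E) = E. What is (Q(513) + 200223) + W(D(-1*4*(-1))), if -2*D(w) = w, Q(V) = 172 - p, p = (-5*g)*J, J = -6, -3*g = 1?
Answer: 200403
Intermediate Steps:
g = -⅓ (g = -⅓*1 = -⅓ ≈ -0.33333)
p = -10 (p = -5*(-⅓)*(-6) = (5/3)*(-6) = -10)
Q(V) = 182 (Q(V) = 172 - 1*(-10) = 172 + 10 = 182)
D(w) = -w/2
(Q(513) + 200223) + W(D(-1*4*(-1))) = (182 + 200223) - (-1*4)*(-1)/2 = 200405 - (-2)*(-1) = 200405 - ½*4 = 200405 - 2 = 200403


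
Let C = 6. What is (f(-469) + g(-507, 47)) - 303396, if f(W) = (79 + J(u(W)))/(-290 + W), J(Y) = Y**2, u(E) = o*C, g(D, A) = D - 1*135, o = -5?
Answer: -20978711/69 ≈ -3.0404e+5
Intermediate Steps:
g(D, A) = -135 + D (g(D, A) = D - 135 = -135 + D)
u(E) = -30 (u(E) = -5*6 = -30)
f(W) = 979/(-290 + W) (f(W) = (79 + (-30)**2)/(-290 + W) = (79 + 900)/(-290 + W) = 979/(-290 + W))
(f(-469) + g(-507, 47)) - 303396 = (979/(-290 - 469) + (-135 - 507)) - 303396 = (979/(-759) - 642) - 303396 = (979*(-1/759) - 642) - 303396 = (-89/69 - 642) - 303396 = -44387/69 - 303396 = -20978711/69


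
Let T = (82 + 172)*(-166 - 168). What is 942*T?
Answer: -79915512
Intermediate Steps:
T = -84836 (T = 254*(-334) = -84836)
942*T = 942*(-84836) = -79915512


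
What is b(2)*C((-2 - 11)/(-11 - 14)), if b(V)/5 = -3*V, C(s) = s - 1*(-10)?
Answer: -1578/5 ≈ -315.60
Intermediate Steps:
C(s) = 10 + s (C(s) = s + 10 = 10 + s)
b(V) = -15*V (b(V) = 5*(-3*V) = -15*V)
b(2)*C((-2 - 11)/(-11 - 14)) = (-15*2)*(10 + (-2 - 11)/(-11 - 14)) = -30*(10 - 13/(-25)) = -30*(10 - 13*(-1/25)) = -30*(10 + 13/25) = -30*263/25 = -1578/5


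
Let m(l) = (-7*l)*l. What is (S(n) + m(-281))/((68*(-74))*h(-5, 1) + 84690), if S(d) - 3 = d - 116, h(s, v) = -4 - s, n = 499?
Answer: -552341/79658 ≈ -6.9339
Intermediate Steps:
m(l) = -7*l**2
S(d) = -113 + d (S(d) = 3 + (d - 116) = 3 + (-116 + d) = -113 + d)
(S(n) + m(-281))/((68*(-74))*h(-5, 1) + 84690) = ((-113 + 499) - 7*(-281)**2)/((68*(-74))*(-4 - 1*(-5)) + 84690) = (386 - 7*78961)/(-5032*(-4 + 5) + 84690) = (386 - 552727)/(-5032*1 + 84690) = -552341/(-5032 + 84690) = -552341/79658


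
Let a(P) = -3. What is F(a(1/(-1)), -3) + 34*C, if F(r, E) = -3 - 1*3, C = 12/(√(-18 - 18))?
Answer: -6 - 68*I ≈ -6.0 - 68.0*I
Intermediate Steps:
C = -2*I (C = 12/(√(-36)) = 12/((6*I)) = 12*(-I/6) = -2*I ≈ -2.0*I)
F(r, E) = -6 (F(r, E) = -3 - 3 = -6)
F(a(1/(-1)), -3) + 34*C = -6 + 34*(-2*I) = -6 - 68*I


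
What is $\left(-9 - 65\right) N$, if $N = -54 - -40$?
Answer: $1036$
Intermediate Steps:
$N = -14$ ($N = -54 + 40 = -14$)
$\left(-9 - 65\right) N = \left(-9 - 65\right) \left(-14\right) = \left(-74\right) \left(-14\right) = 1036$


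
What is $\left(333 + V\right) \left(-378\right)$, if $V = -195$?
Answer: $-52164$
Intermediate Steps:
$\left(333 + V\right) \left(-378\right) = \left(333 - 195\right) \left(-378\right) = 138 \left(-378\right) = -52164$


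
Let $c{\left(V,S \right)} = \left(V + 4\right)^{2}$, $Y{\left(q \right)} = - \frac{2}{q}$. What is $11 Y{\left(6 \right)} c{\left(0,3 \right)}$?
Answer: $- \frac{176}{3} \approx -58.667$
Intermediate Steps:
$c{\left(V,S \right)} = \left(4 + V\right)^{2}$
$11 Y{\left(6 \right)} c{\left(0,3 \right)} = 11 \left(- \frac{2}{6}\right) \left(4 + 0\right)^{2} = 11 \left(\left(-2\right) \frac{1}{6}\right) 4^{2} = 11 \left(- \frac{1}{3}\right) 16 = \left(- \frac{11}{3}\right) 16 = - \frac{176}{3}$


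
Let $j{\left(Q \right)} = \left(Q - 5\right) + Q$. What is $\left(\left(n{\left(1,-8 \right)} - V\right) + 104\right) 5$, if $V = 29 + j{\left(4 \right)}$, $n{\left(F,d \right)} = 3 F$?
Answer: $375$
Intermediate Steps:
$j{\left(Q \right)} = -5 + 2 Q$ ($j{\left(Q \right)} = \left(Q - 5\right) + Q = \left(-5 + Q\right) + Q = -5 + 2 Q$)
$V = 32$ ($V = 29 + \left(-5 + 2 \cdot 4\right) = 29 + \left(-5 + 8\right) = 29 + 3 = 32$)
$\left(\left(n{\left(1,-8 \right)} - V\right) + 104\right) 5 = \left(\left(3 \cdot 1 - 32\right) + 104\right) 5 = \left(\left(3 - 32\right) + 104\right) 5 = \left(-29 + 104\right) 5 = 75 \cdot 5 = 375$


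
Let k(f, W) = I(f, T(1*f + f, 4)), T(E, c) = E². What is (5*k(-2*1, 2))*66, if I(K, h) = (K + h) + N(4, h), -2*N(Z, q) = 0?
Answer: 4620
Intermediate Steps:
N(Z, q) = 0 (N(Z, q) = -½*0 = 0)
I(K, h) = K + h (I(K, h) = (K + h) + 0 = K + h)
k(f, W) = f + 4*f² (k(f, W) = f + (1*f + f)² = f + (f + f)² = f + (2*f)² = f + 4*f²)
(5*k(-2*1, 2))*66 = (5*((-2*1)*(1 + 4*(-2*1))))*66 = (5*(-2*(1 + 4*(-2))))*66 = (5*(-2*(1 - 8)))*66 = (5*(-2*(-7)))*66 = (5*14)*66 = 70*66 = 4620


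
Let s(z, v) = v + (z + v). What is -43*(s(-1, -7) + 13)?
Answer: 86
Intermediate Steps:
s(z, v) = z + 2*v (s(z, v) = v + (v + z) = z + 2*v)
-43*(s(-1, -7) + 13) = -43*((-1 + 2*(-7)) + 13) = -43*((-1 - 14) + 13) = -43*(-15 + 13) = -43*(-2) = 86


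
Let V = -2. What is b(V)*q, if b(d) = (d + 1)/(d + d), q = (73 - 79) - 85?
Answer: -91/4 ≈ -22.750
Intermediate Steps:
q = -91 (q = -6 - 85 = -91)
b(d) = (1 + d)/(2*d) (b(d) = (1 + d)/((2*d)) = (1 + d)*(1/(2*d)) = (1 + d)/(2*d))
b(V)*q = ((½)*(1 - 2)/(-2))*(-91) = ((½)*(-½)*(-1))*(-91) = (¼)*(-91) = -91/4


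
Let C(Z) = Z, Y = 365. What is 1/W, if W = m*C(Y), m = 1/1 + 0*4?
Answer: 1/365 ≈ 0.0027397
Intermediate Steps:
m = 1 (m = 1 + 0 = 1)
W = 365 (W = 1*365 = 365)
1/W = 1/365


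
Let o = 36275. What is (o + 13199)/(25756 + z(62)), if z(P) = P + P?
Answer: 24737/12940 ≈ 1.9117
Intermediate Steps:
z(P) = 2*P
(o + 13199)/(25756 + z(62)) = (36275 + 13199)/(25756 + 2*62) = 49474/(25756 + 124) = 49474/25880 = 49474*(1/25880) = 24737/12940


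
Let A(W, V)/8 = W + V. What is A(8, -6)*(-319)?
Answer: -5104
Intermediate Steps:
A(W, V) = 8*V + 8*W (A(W, V) = 8*(W + V) = 8*(V + W) = 8*V + 8*W)
A(8, -6)*(-319) = (8*(-6) + 8*8)*(-319) = (-48 + 64)*(-319) = 16*(-319) = -5104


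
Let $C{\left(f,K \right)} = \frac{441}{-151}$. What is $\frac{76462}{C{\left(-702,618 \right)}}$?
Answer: $- \frac{11545762}{441} \approx -26181.0$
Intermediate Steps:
$C{\left(f,K \right)} = - \frac{441}{151}$ ($C{\left(f,K \right)} = 441 \left(- \frac{1}{151}\right) = - \frac{441}{151}$)
$\frac{76462}{C{\left(-702,618 \right)}} = \frac{76462}{- \frac{441}{151}} = 76462 \left(- \frac{151}{441}\right) = - \frac{11545762}{441}$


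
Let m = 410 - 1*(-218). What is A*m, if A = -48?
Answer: -30144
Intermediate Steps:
m = 628 (m = 410 + 218 = 628)
A*m = -48*628 = -30144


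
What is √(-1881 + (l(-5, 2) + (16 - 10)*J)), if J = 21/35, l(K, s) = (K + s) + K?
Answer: I*√47135/5 ≈ 43.421*I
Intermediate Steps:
l(K, s) = s + 2*K
J = ⅗ (J = 21*(1/35) = ⅗ ≈ 0.60000)
√(-1881 + (l(-5, 2) + (16 - 10)*J)) = √(-1881 + ((2 + 2*(-5)) + (16 - 10)*(⅗))) = √(-1881 + ((2 - 10) + 6*(⅗))) = √(-1881 + (-8 + 18/5)) = √(-1881 - 22/5) = √(-9427/5) = I*√47135/5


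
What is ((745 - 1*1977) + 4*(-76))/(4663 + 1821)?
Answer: -384/1621 ≈ -0.23689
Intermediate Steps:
((745 - 1*1977) + 4*(-76))/(4663 + 1821) = ((745 - 1977) - 304)/6484 = (-1232 - 304)*(1/6484) = -1536*1/6484 = -384/1621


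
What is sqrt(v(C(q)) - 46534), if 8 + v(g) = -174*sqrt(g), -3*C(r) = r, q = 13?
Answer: sqrt(-46542 - 58*I*sqrt(39)) ≈ 0.8395 - 215.74*I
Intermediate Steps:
C(r) = -r/3
v(g) = -8 - 174*sqrt(g)
sqrt(v(C(q)) - 46534) = sqrt((-8 - 174*I*sqrt(39)/3) - 46534) = sqrt((-8 - 58*I*sqrt(39)) - 46534) = sqrt(-46542 - 58*I*sqrt(39))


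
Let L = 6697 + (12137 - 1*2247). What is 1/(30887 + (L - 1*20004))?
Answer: 1/27470 ≈ 3.6403e-5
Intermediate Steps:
L = 16587 (L = 6697 + (12137 - 2247) = 6697 + 9890 = 16587)
1/(30887 + (L - 1*20004)) = 1/(30887 + (16587 - 1*20004)) = 1/(30887 + (16587 - 20004)) = 1/(30887 - 3417) = 1/27470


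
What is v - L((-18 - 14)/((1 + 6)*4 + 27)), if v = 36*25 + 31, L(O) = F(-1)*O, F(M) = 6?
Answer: 51397/55 ≈ 934.49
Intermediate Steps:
L(O) = 6*O
v = 931 (v = 900 + 31 = 931)
v - L((-18 - 14)/((1 + 6)*4 + 27)) = 931 - 6*(-18 - 14)/((1 + 6)*4 + 27) = 931 - 6*(-32/(7*4 + 27)) = 931 - 6*(-32/(28 + 27)) = 931 - 6*(-32/55) = 931 - 6*(-32*1/55) = 931 - 6*(-32)/55 = 931 - 1*(-192/55) = 931 + 192/55 = 51397/55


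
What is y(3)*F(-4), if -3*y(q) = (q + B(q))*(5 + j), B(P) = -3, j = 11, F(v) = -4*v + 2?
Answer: 0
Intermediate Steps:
F(v) = 2 - 4*v
y(q) = 16 - 16*q/3 (y(q) = -(q - 3)*(5 + 11)/3 = -(-3 + q)*16/3 = -(-48 + 16*q)/3 = 16 - 16*q/3)
y(3)*F(-4) = (16 - 16/3*3)*(2 - 4*(-4)) = (16 - 16)*(2 + 16) = 0*18 = 0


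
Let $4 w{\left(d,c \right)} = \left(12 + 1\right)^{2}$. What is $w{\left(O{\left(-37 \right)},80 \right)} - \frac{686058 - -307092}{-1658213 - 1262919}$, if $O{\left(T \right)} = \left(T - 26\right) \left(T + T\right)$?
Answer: $\frac{124410977}{2921132} \approx 42.59$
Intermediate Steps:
$O{\left(T \right)} = 2 T \left(-26 + T\right)$ ($O{\left(T \right)} = \left(-26 + T\right) 2 T = 2 T \left(-26 + T\right)$)
$w{\left(d,c \right)} = \frac{169}{4}$ ($w{\left(d,c \right)} = \frac{\left(12 + 1\right)^{2}}{4} = \frac{13^{2}}{4} = \frac{1}{4} \cdot 169 = \frac{169}{4}$)
$w{\left(O{\left(-37 \right)},80 \right)} - \frac{686058 - -307092}{-1658213 - 1262919} = \frac{169}{4} - \frac{686058 - -307092}{-1658213 - 1262919} = \frac{169}{4} - \frac{686058 + 307092}{-2921132} = \frac{169}{4} - 993150 \left(- \frac{1}{2921132}\right) = \frac{169}{4} - - \frac{496575}{1460566} = \frac{169}{4} + \frac{496575}{1460566} = \frac{124410977}{2921132}$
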